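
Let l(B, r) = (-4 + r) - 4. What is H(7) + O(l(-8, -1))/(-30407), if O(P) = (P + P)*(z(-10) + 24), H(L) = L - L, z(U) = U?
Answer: 252/30407 ≈ 0.0082876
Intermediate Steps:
l(B, r) = -8 + r
H(L) = 0
O(P) = 28*P (O(P) = (P + P)*(-10 + 24) = (2*P)*14 = 28*P)
H(7) + O(l(-8, -1))/(-30407) = 0 + (28*(-8 - 1))/(-30407) = 0 + (28*(-9))*(-1/30407) = 0 - 252*(-1/30407) = 0 + 252/30407 = 252/30407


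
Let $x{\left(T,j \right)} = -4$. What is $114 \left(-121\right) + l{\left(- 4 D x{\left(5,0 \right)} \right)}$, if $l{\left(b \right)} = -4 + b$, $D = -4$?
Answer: $-13862$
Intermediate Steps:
$114 \left(-121\right) + l{\left(- 4 D x{\left(5,0 \right)} \right)} = 114 \left(-121\right) + \left(-4 + \left(-4\right) \left(-4\right) \left(-4\right)\right) = -13794 + \left(-4 + 16 \left(-4\right)\right) = -13794 - 68 = -13862$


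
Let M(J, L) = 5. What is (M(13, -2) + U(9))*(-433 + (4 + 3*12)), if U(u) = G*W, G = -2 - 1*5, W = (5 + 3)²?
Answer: 174099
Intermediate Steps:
W = 64 (W = 8² = 64)
G = -7 (G = -2 - 5 = -7)
U(u) = -448 (U(u) = -7*64 = -448)
(M(13, -2) + U(9))*(-433 + (4 + 3*12)) = (5 - 448)*(-433 + (4 + 3*12)) = -443*(-433 + (4 + 36)) = -443*(-433 + 40) = -443*(-393) = 174099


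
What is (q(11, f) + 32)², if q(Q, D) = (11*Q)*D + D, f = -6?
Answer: 490000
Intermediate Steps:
q(Q, D) = D + 11*D*Q (q(Q, D) = 11*D*Q + D = D + 11*D*Q)
(q(11, f) + 32)² = (-6*(1 + 11*11) + 32)² = (-6*(1 + 121) + 32)² = (-6*122 + 32)² = (-732 + 32)² = (-700)² = 490000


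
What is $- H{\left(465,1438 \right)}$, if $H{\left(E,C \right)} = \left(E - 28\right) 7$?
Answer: $-3059$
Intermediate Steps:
$H{\left(E,C \right)} = -196 + 7 E$ ($H{\left(E,C \right)} = \left(-28 + E\right) 7 = -196 + 7 E$)
$- H{\left(465,1438 \right)} = - (-196 + 7 \cdot 465) = - (-196 + 3255) = \left(-1\right) 3059 = -3059$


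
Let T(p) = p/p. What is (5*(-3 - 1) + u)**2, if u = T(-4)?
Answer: 361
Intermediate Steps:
T(p) = 1
u = 1
(5*(-3 - 1) + u)**2 = (5*(-3 - 1) + 1)**2 = (5*(-4) + 1)**2 = (-20 + 1)**2 = (-19)**2 = 361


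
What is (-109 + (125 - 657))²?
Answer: 410881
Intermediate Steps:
(-109 + (125 - 657))² = (-109 - 532)² = (-641)² = 410881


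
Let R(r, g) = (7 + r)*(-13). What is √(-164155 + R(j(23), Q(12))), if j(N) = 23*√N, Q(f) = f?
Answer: √(-164246 - 299*√23) ≈ 407.04*I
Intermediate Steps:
R(r, g) = -91 - 13*r
√(-164155 + R(j(23), Q(12))) = √(-164155 + (-91 - 299*√23)) = √(-164246 - 299*√23)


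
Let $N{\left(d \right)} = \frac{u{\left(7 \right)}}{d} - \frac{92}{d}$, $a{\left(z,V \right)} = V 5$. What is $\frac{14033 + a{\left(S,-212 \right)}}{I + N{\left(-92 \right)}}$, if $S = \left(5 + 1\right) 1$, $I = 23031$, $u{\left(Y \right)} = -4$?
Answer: $\frac{298379}{529737} \approx 0.56326$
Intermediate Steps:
$S = 6$ ($S = 6 \cdot 1 = 6$)
$a{\left(z,V \right)} = 5 V$
$N{\left(d \right)} = - \frac{96}{d}$ ($N{\left(d \right)} = - \frac{4}{d} - \frac{92}{d} = - \frac{96}{d}$)
$\frac{14033 + a{\left(S,-212 \right)}}{I + N{\left(-92 \right)}} = \frac{14033 + 5 \left(-212\right)}{23031 - \frac{96}{-92}} = \frac{14033 - 1060}{23031 - - \frac{24}{23}} = \frac{12973}{23031 + \frac{24}{23}} = \frac{12973}{\frac{529737}{23}} = 12973 \cdot \frac{23}{529737} = \frac{298379}{529737}$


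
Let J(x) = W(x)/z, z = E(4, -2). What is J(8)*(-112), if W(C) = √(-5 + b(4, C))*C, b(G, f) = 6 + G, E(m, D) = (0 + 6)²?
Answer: -224*√5/9 ≈ -55.653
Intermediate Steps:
E(m, D) = 36 (E(m, D) = 6² = 36)
z = 36
W(C) = C*√5 (W(C) = √(-5 + (6 + 4))*C = √(-5 + 10)*C = √5*C = C*√5)
J(x) = x*√5/36 (J(x) = (x*√5)/36 = (x*√5)*(1/36) = x*√5/36)
J(8)*(-112) = ((1/36)*8*√5)*(-112) = (2*√5/9)*(-112) = -224*√5/9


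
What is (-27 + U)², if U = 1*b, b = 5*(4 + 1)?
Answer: 4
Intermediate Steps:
b = 25 (b = 5*5 = 25)
U = 25 (U = 1*25 = 25)
(-27 + U)² = (-27 + 25)² = (-2)² = 4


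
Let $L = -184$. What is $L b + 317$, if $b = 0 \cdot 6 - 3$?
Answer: $869$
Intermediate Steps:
$b = -3$ ($b = 0 - 3 = -3$)
$L b + 317 = \left(-184\right) \left(-3\right) + 317 = 552 + 317 = 869$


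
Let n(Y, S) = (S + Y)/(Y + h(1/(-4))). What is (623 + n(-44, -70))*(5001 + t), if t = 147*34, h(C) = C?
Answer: 369053091/59 ≈ 6.2551e+6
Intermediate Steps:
n(Y, S) = (S + Y)/(-¼ + Y) (n(Y, S) = (S + Y)/(Y + 1/(-4)) = (S + Y)/(Y - ¼) = (S + Y)/(-¼ + Y))
t = 4998
(623 + n(-44, -70))*(5001 + t) = (623 + 4*(-70 - 44)/(-1 + 4*(-44)))*(5001 + 4998) = (623 + 4*(-114)/(-1 - 176))*9999 = (623 + 4*(-114)/(-177))*9999 = (623 + 4*(-1/177)*(-114))*9999 = (623 + 152/59)*9999 = (36909/59)*9999 = 369053091/59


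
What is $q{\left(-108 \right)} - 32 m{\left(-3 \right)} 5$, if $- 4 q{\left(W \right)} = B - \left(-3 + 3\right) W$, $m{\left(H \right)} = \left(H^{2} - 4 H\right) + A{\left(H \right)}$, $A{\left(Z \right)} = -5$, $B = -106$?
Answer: $- \frac{5067}{2} \approx -2533.5$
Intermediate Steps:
$m{\left(H \right)} = -5 + H^{2} - 4 H$ ($m{\left(H \right)} = \left(H^{2} - 4 H\right) - 5 = -5 + H^{2} - 4 H$)
$q{\left(W \right)} = \frac{53}{2}$ ($q{\left(W \right)} = - \frac{-106 - \left(-3 + 3\right) W}{4} = - \frac{-106 - 0 W}{4} = - \frac{-106 - 0}{4} = - \frac{-106 + 0}{4} = \left(- \frac{1}{4}\right) \left(-106\right) = \frac{53}{2}$)
$q{\left(-108 \right)} - 32 m{\left(-3 \right)} 5 = \frac{53}{2} - 32 \left(-5 + \left(-3\right)^{2} - -12\right) 5 = \frac{53}{2} - 32 \left(-5 + 9 + 12\right) 5 = \frac{53}{2} - 32 \cdot 16 \cdot 5 = \frac{53}{2} - 512 \cdot 5 = \frac{53}{2} - 2560 = - \frac{5067}{2}$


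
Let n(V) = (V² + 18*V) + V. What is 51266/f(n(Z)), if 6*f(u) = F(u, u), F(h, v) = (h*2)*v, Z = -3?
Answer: 25633/384 ≈ 66.753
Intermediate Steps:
n(V) = V² + 19*V
F(h, v) = 2*h*v (F(h, v) = (2*h)*v = 2*h*v)
f(u) = u²/3 (f(u) = (2*u*u)/6 = (2*u²)/6 = u²/3)
51266/f(n(Z)) = 51266/(((-3*(19 - 3))²/3)) = 51266/(((-3*16)²/3)) = 51266/(((⅓)*(-48)²)) = 51266/(((⅓)*2304)) = 51266/768 = 51266*(1/768) = 25633/384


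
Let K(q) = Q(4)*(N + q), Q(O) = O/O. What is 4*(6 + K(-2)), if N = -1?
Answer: 12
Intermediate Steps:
Q(O) = 1
K(q) = -1 + q (K(q) = 1*(-1 + q) = -1 + q)
4*(6 + K(-2)) = 4*(6 + (-1 - 2)) = 4*(6 - 3) = 4*3 = 12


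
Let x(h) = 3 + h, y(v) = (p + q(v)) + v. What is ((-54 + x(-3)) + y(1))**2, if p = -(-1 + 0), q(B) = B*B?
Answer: 2601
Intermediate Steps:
q(B) = B**2
p = 1 (p = -1*(-1) = 1)
y(v) = 1 + v + v**2 (y(v) = (1 + v**2) + v = 1 + v + v**2)
((-54 + x(-3)) + y(1))**2 = ((-54 + (3 - 3)) + (1 + 1 + 1**2))**2 = ((-54 + 0) + (1 + 1 + 1))**2 = (-54 + 3)**2 = (-51)**2 = 2601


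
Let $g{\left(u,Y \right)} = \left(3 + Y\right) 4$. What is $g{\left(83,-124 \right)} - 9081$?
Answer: $-9565$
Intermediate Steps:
$g{\left(u,Y \right)} = 12 + 4 Y$
$g{\left(83,-124 \right)} - 9081 = \left(12 + 4 \left(-124\right)\right) - 9081 = \left(12 - 496\right) - 9081 = -484 - 9081 = -9565$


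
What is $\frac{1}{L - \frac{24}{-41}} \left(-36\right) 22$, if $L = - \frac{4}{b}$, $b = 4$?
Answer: $\frac{32472}{17} \approx 1910.1$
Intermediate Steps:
$L = -1$ ($L = - \frac{4}{4} = \left(-4\right) \frac{1}{4} = -1$)
$\frac{1}{L - \frac{24}{-41}} \left(-36\right) 22 = \frac{1}{-1 - \frac{24}{-41}} \left(-36\right) 22 = \frac{1}{-1 - - \frac{24}{41}} \left(-36\right) 22 = \frac{1}{-1 + \frac{24}{41}} \left(-36\right) 22 = \frac{1}{- \frac{17}{41}} \left(-36\right) 22 = \left(- \frac{41}{17}\right) \left(-36\right) 22 = \frac{1476}{17} \cdot 22 = \frac{32472}{17}$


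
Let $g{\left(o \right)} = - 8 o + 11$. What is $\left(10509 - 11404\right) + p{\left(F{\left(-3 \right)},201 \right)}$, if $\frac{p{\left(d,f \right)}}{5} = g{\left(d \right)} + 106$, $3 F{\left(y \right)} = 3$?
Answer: $-350$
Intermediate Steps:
$g{\left(o \right)} = 11 - 8 o$
$F{\left(y \right)} = 1$ ($F{\left(y \right)} = \frac{1}{3} \cdot 3 = 1$)
$p{\left(d,f \right)} = 585 - 40 d$ ($p{\left(d,f \right)} = 5 \left(\left(11 - 8 d\right) + 106\right) = 5 \left(117 - 8 d\right) = 585 - 40 d$)
$\left(10509 - 11404\right) + p{\left(F{\left(-3 \right)},201 \right)} = \left(10509 - 11404\right) + \left(585 - 40\right) = -895 + 545 = -350$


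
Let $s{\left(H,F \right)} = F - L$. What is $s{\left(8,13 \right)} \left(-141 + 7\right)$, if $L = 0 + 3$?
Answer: $-1340$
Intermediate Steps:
$L = 3$
$s{\left(H,F \right)} = -3 + F$ ($s{\left(H,F \right)} = F - 3 = -3 + F$)
$s{\left(8,13 \right)} \left(-141 + 7\right) = \left(-3 + 13\right) \left(-141 + 7\right) = 10 \left(-134\right) = -1340$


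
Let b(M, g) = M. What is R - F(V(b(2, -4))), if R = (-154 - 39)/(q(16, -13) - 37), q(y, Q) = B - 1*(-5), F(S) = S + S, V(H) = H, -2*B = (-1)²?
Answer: 126/65 ≈ 1.9385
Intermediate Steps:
B = -½ (B = -½*(-1)² = -½*1 = -½ ≈ -0.50000)
F(S) = 2*S
q(y, Q) = 9/2 (q(y, Q) = -½ - 1*(-5) = -½ + 5 = 9/2)
R = 386/65 (R = (-154 - 39)/(9/2 - 37) = -193/(-65/2) = -193*(-2/65) = 386/65 ≈ 5.9385)
R - F(V(b(2, -4))) = 386/65 - 2*2 = 386/65 - 1*4 = 386/65 - 4 = 126/65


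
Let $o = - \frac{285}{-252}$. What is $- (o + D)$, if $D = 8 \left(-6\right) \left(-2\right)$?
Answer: $- \frac{8159}{84} \approx -97.131$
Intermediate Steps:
$o = \frac{95}{84}$ ($o = \left(-285\right) \left(- \frac{1}{252}\right) = \frac{95}{84} \approx 1.131$)
$D = 96$ ($D = \left(-48\right) \left(-2\right) = 96$)
$- (o + D) = - (\frac{95}{84} + 96) = \left(-1\right) \frac{8159}{84} = - \frac{8159}{84}$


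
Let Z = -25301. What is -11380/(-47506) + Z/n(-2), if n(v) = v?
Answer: 600986033/47506 ≈ 12651.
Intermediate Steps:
-11380/(-47506) + Z/n(-2) = -11380/(-47506) - 25301/(-2) = -11380*(-1/47506) - 25301*(-½) = 5690/23753 + 25301/2 = 600986033/47506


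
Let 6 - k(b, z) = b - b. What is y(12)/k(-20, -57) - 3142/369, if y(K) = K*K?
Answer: 5714/369 ≈ 15.485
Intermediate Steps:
k(b, z) = 6 (k(b, z) = 6 - (b - b) = 6 - 1*0 = 6 + 0 = 6)
y(K) = K²
y(12)/k(-20, -57) - 3142/369 = 12²/6 - 3142/369 = 144*(⅙) - 3142*1/369 = 24 - 3142/369 = 5714/369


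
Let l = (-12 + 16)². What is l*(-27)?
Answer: -432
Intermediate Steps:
l = 16 (l = 4² = 16)
l*(-27) = 16*(-27) = -432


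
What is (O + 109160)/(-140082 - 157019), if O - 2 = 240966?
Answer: -350128/297101 ≈ -1.1785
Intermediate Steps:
O = 240968 (O = 2 + 240966 = 240968)
(O + 109160)/(-140082 - 157019) = (240968 + 109160)/(-140082 - 157019) = 350128/(-297101) = 350128*(-1/297101) = -350128/297101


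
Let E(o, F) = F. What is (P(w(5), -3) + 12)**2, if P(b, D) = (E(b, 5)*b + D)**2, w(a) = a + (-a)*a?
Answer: 112805641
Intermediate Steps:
w(a) = a - a**2
P(b, D) = (D + 5*b)**2 (P(b, D) = (5*b + D)**2 = (D + 5*b)**2)
(P(w(5), -3) + 12)**2 = ((-3 + 5*(5*(1 - 1*5)))**2 + 12)**2 = ((-3 + 5*(5*(1 - 5)))**2 + 12)**2 = ((-3 + 5*(5*(-4)))**2 + 12)**2 = ((-3 + 5*(-20))**2 + 12)**2 = ((-3 - 100)**2 + 12)**2 = ((-103)**2 + 12)**2 = (10609 + 12)**2 = 10621**2 = 112805641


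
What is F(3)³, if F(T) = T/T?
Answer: 1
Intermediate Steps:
F(T) = 1
F(3)³ = 1³ = 1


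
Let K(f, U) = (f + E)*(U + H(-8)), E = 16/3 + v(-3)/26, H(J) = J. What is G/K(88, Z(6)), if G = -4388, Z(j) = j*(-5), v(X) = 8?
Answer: 42783/34694 ≈ 1.2332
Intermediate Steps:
Z(j) = -5*j
E = 220/39 (E = 16/3 + 8/26 = 16*(1/3) + 8*(1/26) = 16/3 + 4/13 = 220/39 ≈ 5.6410)
K(f, U) = (-8 + U)*(220/39 + f) (K(f, U) = (f + 220/39)*(U - 8) = (220/39 + f)*(-8 + U) = (-8 + U)*(220/39 + f))
G/K(88, Z(6)) = -4388/(-1760/39 - 8*88 + 220*(-5*6)/39 - 5*6*88) = -4388/(-1760/39 - 704 + (220/39)*(-30) - 30*88) = -4388/(-1760/39 - 704 - 2200/13 - 2640) = -4388/(-138776/39) = -4388*(-39/138776) = 42783/34694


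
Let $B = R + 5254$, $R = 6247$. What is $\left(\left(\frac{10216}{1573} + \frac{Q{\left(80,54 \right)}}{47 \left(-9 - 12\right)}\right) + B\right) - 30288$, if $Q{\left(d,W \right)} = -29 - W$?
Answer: $- \frac{29157561886}{1552551} \approx -18780.0$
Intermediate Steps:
$B = 11501$ ($B = 6247 + 5254 = 11501$)
$\left(\left(\frac{10216}{1573} + \frac{Q{\left(80,54 \right)}}{47 \left(-9 - 12\right)}\right) + B\right) - 30288 = \left(\left(\frac{10216}{1573} + \frac{-29 - 54}{47 \left(-9 - 12\right)}\right) + 11501\right) - 30288 = \left(\left(10216 \cdot \frac{1}{1573} + \frac{-29 - 54}{47 \left(-21\right)}\right) + 11501\right) - 30288 = \left(\left(\frac{10216}{1573} - \frac{83}{-987}\right) + 11501\right) - 30288 = \left(\left(\frac{10216}{1573} - - \frac{83}{987}\right) + 11501\right) - 30288 = \left(\left(\frac{10216}{1573} + \frac{83}{987}\right) + 11501\right) - 30288 = \left(\frac{10213751}{1552551} + 11501\right) - 30288 = \frac{17866102802}{1552551} - 30288 = - \frac{29157561886}{1552551}$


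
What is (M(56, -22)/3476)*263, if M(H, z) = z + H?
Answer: 4471/1738 ≈ 2.5725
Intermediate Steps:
M(H, z) = H + z
(M(56, -22)/3476)*263 = ((56 - 22)/3476)*263 = (34*(1/3476))*263 = (17/1738)*263 = 4471/1738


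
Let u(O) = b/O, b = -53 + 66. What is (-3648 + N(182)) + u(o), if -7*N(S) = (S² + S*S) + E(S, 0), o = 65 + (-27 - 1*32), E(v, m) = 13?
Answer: -550691/42 ≈ -13112.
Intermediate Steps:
b = 13
o = 6 (o = 65 + (-27 - 32) = 65 - 59 = 6)
u(O) = 13/O
N(S) = -13/7 - 2*S²/7 (N(S) = -((S² + S*S) + 13)/7 = -((S² + S²) + 13)/7 = -(2*S² + 13)/7 = -(13 + 2*S²)/7 = -13/7 - 2*S²/7)
(-3648 + N(182)) + u(o) = (-3648 + (-13/7 - 2/7*182²)) + 13/6 = (-3648 + (-13/7 - 2/7*33124)) + 13*(⅙) = (-3648 + (-13/7 - 9464)) + 13/6 = (-3648 - 66261/7) + 13/6 = -91797/7 + 13/6 = -550691/42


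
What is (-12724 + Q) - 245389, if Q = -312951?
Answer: -571064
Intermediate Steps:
(-12724 + Q) - 245389 = (-12724 - 312951) - 245389 = -325675 - 245389 = -571064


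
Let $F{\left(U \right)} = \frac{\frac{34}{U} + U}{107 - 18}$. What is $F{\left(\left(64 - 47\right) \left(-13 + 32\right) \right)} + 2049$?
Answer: $\frac{3470998}{1691} \approx 2052.6$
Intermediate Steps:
$F{\left(U \right)} = \frac{U}{89} + \frac{34}{89 U}$ ($F{\left(U \right)} = \frac{U + \frac{34}{U}}{89} = \left(U + \frac{34}{U}\right) \frac{1}{89} = \frac{U}{89} + \frac{34}{89 U}$)
$F{\left(\left(64 - 47\right) \left(-13 + 32\right) \right)} + 2049 = \frac{34 + \left(\left(64 - 47\right) \left(-13 + 32\right)\right)^{2}}{89 \left(64 - 47\right) \left(-13 + 32\right)} + 2049 = \frac{34 + \left(17 \cdot 19\right)^{2}}{89 \cdot 17 \cdot 19} + 2049 = \frac{34 + 323^{2}}{89 \cdot 323} + 2049 = \frac{1}{89} \cdot \frac{1}{323} \left(34 + 104329\right) + 2049 = \frac{1}{89} \cdot \frac{1}{323} \cdot 104363 + 2049 = \frac{6139}{1691} + 2049 = \frac{3470998}{1691}$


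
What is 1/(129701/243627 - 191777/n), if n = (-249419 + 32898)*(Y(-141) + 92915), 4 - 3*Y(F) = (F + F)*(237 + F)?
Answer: 16132168355363607/8588508318541978 ≈ 1.8783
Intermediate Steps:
Y(F) = 4/3 - 2*F*(237 + F)/3 (Y(F) = 4/3 - (F + F)*(237 + F)/3 = 4/3 - 2*F*(237 + F)/3)
n = -66216668741/3 (n = (-249419 + 32898)*((4/3 - 158*(-141) - ⅔*(-141)²) + 92915) = -216521*((4/3 + 22278 - ⅔*19881) + 92915) = -216521*((4/3 + 22278 - 13254) + 92915) = -216521*(27076/3 + 92915) = -216521*305821/3 = -66216668741/3 ≈ -2.2072e+10)
1/(129701/243627 - 191777/n) = 1/(129701/243627 - 191777/(-66216668741/3)) = 1/(129701*(1/243627) - 191777*(-3/66216668741)) = 1/(129701/243627 + 575331/66216668741) = 1/(8588508318541978/16132168355363607) = 16132168355363607/8588508318541978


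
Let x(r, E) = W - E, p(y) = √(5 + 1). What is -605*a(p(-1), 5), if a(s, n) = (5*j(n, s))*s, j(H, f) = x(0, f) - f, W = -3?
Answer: 36300 + 9075*√6 ≈ 58529.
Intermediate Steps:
p(y) = √6
x(r, E) = -3 - E
j(H, f) = -3 - 2*f (j(H, f) = (-3 - f) - f = -3 - 2*f)
a(s, n) = s*(-15 - 10*s) (a(s, n) = (5*(-3 - 2*s))*s = (-15 - 10*s)*s = s*(-15 - 10*s))
-605*a(p(-1), 5) = -(-3025)*√6*(3 + 2*√6) = 3025*√6*(3 + 2*√6)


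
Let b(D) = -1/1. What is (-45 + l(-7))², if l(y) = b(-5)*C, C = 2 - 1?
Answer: 2116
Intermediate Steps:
b(D) = -1 (b(D) = -1*1 = -1)
C = 1
l(y) = -1 (l(y) = -1*1 = -1)
(-45 + l(-7))² = (-45 - 1)² = (-46)² = 2116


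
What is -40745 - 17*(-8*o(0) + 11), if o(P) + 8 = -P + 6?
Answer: -41204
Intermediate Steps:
o(P) = -2 - P (o(P) = -8 + (-P + 6) = -8 + (6 - P) = -2 - P)
-40745 - 17*(-8*o(0) + 11) = -40745 - 17*(-8*(-2 - 1*0) + 11) = -40745 - 17*(-8*(-2 + 0) + 11) = -40745 - 17*(-8*(-2) + 11) = -40745 - 17*(16 + 11) = -40745 - 17*27 = -40745 - 1*459 = -40745 - 459 = -41204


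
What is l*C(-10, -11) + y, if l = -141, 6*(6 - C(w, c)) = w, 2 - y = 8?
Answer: -1087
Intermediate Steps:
y = -6 (y = 2 - 1*8 = 2 - 8 = -6)
C(w, c) = 6 - w/6
l*C(-10, -11) + y = -141*(6 - ⅙*(-10)) - 6 = -141*(6 + 5/3) - 6 = -141*23/3 - 6 = -1081 - 6 = -1087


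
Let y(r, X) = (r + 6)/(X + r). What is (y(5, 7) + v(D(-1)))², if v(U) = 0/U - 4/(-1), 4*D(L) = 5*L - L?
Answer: 3481/144 ≈ 24.174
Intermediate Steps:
D(L) = L (D(L) = (5*L - L)/4 = (4*L)/4 = L)
y(r, X) = (6 + r)/(X + r)
v(U) = 4 (v(U) = 0 - 4*(-1) = 0 + 4 = 4)
(y(5, 7) + v(D(-1)))² = ((6 + 5)/(7 + 5) + 4)² = (11/12 + 4)² = (59/12)² = 3481/144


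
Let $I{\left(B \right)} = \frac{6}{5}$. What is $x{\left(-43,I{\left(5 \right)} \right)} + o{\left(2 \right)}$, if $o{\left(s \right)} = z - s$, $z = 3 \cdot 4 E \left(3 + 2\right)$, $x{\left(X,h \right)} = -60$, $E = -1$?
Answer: $-122$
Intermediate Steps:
$I{\left(B \right)} = \frac{6}{5}$ ($I{\left(B \right)} = 6 \cdot \frac{1}{5} = \frac{6}{5}$)
$z = -60$ ($z = 3 \cdot 4 \left(- (3 + 2)\right) = 12 \left(\left(-1\right) 5\right) = 12 \left(-5\right) = -60$)
$o{\left(s \right)} = -60 - s$
$x{\left(-43,I{\left(5 \right)} \right)} + o{\left(2 \right)} = -60 - 62 = -122$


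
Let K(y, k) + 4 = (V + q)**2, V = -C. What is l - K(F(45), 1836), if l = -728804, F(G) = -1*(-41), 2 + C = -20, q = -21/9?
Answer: -6562681/9 ≈ -7.2919e+5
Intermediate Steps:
q = -7/3 (q = -21*1/9 = -7/3 ≈ -2.3333)
C = -22 (C = -2 - 20 = -22)
V = 22 (V = -1*(-22) = 22)
F(G) = 41
K(y, k) = 3445/9 (K(y, k) = -4 + (22 - 7/3)**2 = -4 + (59/3)**2 = -4 + 3481/9 = 3445/9)
l - K(F(45), 1836) = -728804 - 1*3445/9 = -728804 - 3445/9 = -6562681/9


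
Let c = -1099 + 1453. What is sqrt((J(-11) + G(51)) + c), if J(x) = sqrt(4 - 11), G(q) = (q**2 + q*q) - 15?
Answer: sqrt(5541 + I*sqrt(7)) ≈ 74.438 + 0.0178*I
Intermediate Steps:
G(q) = -15 + 2*q**2 (G(q) = (q**2 + q**2) - 15 = 2*q**2 - 15 = -15 + 2*q**2)
J(x) = I*sqrt(7) (J(x) = sqrt(-7) = I*sqrt(7))
c = 354
sqrt((J(-11) + G(51)) + c) = sqrt((I*sqrt(7) + (-15 + 2*51**2)) + 354) = sqrt((I*sqrt(7) + (-15 + 2*2601)) + 354) = sqrt((I*sqrt(7) + (-15 + 5202)) + 354) = sqrt((I*sqrt(7) + 5187) + 354) = sqrt((5187 + I*sqrt(7)) + 354) = sqrt(5541 + I*sqrt(7))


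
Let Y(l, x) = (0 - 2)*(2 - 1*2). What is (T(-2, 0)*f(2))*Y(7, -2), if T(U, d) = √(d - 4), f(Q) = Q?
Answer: 0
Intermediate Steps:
Y(l, x) = 0 (Y(l, x) = -2*(2 - 2) = -2*0 = 0)
T(U, d) = √(-4 + d)
(T(-2, 0)*f(2))*Y(7, -2) = (√(-4 + 0)*2)*0 = (√(-4)*2)*0 = ((2*I)*2)*0 = (4*I)*0 = 0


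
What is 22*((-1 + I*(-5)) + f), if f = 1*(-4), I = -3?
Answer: 220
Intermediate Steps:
f = -4
22*((-1 + I*(-5)) + f) = 22*((-1 - 3*(-5)) - 4) = 22*((-1 + 15) - 4) = 22*(14 - 4) = 22*10 = 220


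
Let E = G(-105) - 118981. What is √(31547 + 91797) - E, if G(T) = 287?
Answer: 118694 + 4*√7709 ≈ 1.1905e+5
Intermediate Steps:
E = -118694 (E = 287 - 118981 = -118694)
√(31547 + 91797) - E = √(31547 + 91797) - 1*(-118694) = √123344 + 118694 = 4*√7709 + 118694 = 118694 + 4*√7709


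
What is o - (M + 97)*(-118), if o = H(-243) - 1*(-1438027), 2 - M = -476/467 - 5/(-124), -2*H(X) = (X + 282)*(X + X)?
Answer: 42252616095/28954 ≈ 1.4593e+6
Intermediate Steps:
H(X) = -X*(282 + X) (H(X) = -(X + 282)*(X + X)/2 = -(282 + X)*2*X/2 = -X*(282 + X))
M = 172505/57908 (M = 2 - (-476/467 - 5/(-124)) = 2 - (-476*1/467 - 5*(-1/124)) = 2 - (-476/467 + 5/124) = 2 - 1*(-56689/57908) = 2 + 56689/57908 = 172505/57908 ≈ 2.9790)
o = 1447504 (o = -1*(-243)*(282 - 243) - 1*(-1438027) = -1*(-243)*39 + 1438027 = 9477 + 1438027 = 1447504)
o - (M + 97)*(-118) = 1447504 - (172505/57908 + 97)*(-118) = 1447504 - 5789581*(-118)/57908 = 1447504 - 1*(-341585279/28954) = 1447504 + 341585279/28954 = 42252616095/28954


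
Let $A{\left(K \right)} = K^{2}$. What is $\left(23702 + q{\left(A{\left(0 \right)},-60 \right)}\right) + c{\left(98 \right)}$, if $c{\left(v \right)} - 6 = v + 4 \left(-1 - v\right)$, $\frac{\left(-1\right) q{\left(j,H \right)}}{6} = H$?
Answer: $23770$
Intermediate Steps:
$q{\left(j,H \right)} = - 6 H$
$c{\left(v \right)} = 2 - 3 v$ ($c{\left(v \right)} = 6 + \left(v + 4 \left(-1 - v\right)\right) = 6 - \left(4 + 3 v\right) = 2 - 3 v$)
$\left(23702 + q{\left(A{\left(0 \right)},-60 \right)}\right) + c{\left(98 \right)} = \left(23702 - -360\right) + \left(2 - 294\right) = \left(23702 + 360\right) + \left(2 - 294\right) = 24062 - 292 = 23770$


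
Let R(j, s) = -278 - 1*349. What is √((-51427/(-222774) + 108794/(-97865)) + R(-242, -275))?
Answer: I*√564163981312148117490/947903370 ≈ 25.058*I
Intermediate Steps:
R(j, s) = -627 (R(j, s) = -278 - 349 = -627)
√((-51427/(-222774) + 108794/(-97865)) + R(-242, -275)) = √((-51427/(-222774) + 108794/(-97865)) - 627) = √((-51427*(-1/222774) + 108794*(-1/97865)) - 627) = √((51427/222774 - 108794/97865) - 627) = √(-19203571201/21801777510 - 627) = √(-13688918069971/21801777510) = I*√564163981312148117490/947903370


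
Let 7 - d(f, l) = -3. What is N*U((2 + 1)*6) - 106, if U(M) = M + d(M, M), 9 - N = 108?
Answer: -2878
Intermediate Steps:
N = -99 (N = 9 - 1*108 = 9 - 108 = -99)
d(f, l) = 10 (d(f, l) = 7 - 1*(-3) = 7 + 3 = 10)
U(M) = 10 + M (U(M) = M + 10 = 10 + M)
N*U((2 + 1)*6) - 106 = -99*(10 + (2 + 1)*6) - 106 = -99*(10 + 3*6) - 106 = -99*(10 + 18) - 106 = -99*28 - 106 = -2772 - 106 = -2878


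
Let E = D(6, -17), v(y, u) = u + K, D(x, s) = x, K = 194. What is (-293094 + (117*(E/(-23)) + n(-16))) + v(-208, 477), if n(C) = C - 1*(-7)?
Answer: -6726638/23 ≈ -2.9246e+5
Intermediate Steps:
v(y, u) = 194 + u (v(y, u) = u + 194 = 194 + u)
n(C) = 7 + C (n(C) = C + 7 = 7 + C)
E = 6
(-293094 + (117*(E/(-23)) + n(-16))) + v(-208, 477) = (-293094 + (117*(6/(-23)) + (7 - 16))) + (194 + 477) = (-293094 + (117*(6*(-1/23)) - 9)) + 671 = (-293094 + (117*(-6/23) - 9)) + 671 = (-293094 + (-702/23 - 9)) + 671 = (-293094 - 909/23) + 671 = -6742071/23 + 671 = -6726638/23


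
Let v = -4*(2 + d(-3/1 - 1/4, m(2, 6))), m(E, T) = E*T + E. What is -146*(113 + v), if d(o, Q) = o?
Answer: -17228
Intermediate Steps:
m(E, T) = E + E*T
v = 5 (v = -4*(2 + (-3/1 - 1/4)) = -4*(2 + (-3*1 - 1*1/4)) = -4*(2 + (-3 - 1/4)) = -4*(2 - 13/4) = -4*(-5/4) = 5)
-146*(113 + v) = -146*(113 + 5) = -146*118 = -17228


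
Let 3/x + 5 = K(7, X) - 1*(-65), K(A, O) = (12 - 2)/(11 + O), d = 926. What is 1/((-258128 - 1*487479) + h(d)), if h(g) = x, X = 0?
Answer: -670/499556657 ≈ -1.3412e-6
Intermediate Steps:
K(A, O) = 10/(11 + O)
x = 33/670 (x = 3/(-5 + (10/(11 + 0) - 1*(-65))) = 3/(-5 + (10/11 + 65)) = 3/(-5 + 725/11) = 3/(670/11) = 3*(11/670) = 33/670 ≈ 0.049254)
h(g) = 33/670
1/((-258128 - 1*487479) + h(d)) = 1/((-258128 - 1*487479) + 33/670) = 1/((-258128 - 487479) + 33/670) = 1/(-745607 + 33/670) = 1/(-499556657/670) = -670/499556657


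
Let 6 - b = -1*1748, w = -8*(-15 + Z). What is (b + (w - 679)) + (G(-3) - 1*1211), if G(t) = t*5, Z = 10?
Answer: -111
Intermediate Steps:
w = 40 (w = -8*(-15 + 10) = -8*(-5) = 40)
G(t) = 5*t
b = 1754 (b = 6 - (-1)*1748 = 6 - 1*(-1748) = 6 + 1748 = 1754)
(b + (w - 679)) + (G(-3) - 1*1211) = (1754 + (40 - 679)) + (5*(-3) - 1*1211) = (1754 - 639) + (-15 - 1211) = 1115 - 1226 = -111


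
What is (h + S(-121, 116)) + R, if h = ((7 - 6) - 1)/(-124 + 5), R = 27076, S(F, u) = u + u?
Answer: 27308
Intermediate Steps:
S(F, u) = 2*u
h = 0 (h = (1 - 1)/(-119) = -1/119*0 = 0)
(h + S(-121, 116)) + R = (0 + 2*116) + 27076 = (0 + 232) + 27076 = 232 + 27076 = 27308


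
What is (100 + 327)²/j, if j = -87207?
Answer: -182329/87207 ≈ -2.0908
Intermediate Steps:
(100 + 327)²/j = (100 + 327)²/(-87207) = 427²*(-1/87207) = 182329*(-1/87207) = -182329/87207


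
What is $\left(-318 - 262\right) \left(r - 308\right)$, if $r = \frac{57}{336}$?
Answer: $\frac{4999165}{28} \approx 1.7854 \cdot 10^{5}$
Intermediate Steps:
$r = \frac{19}{112}$ ($r = 57 \cdot \frac{1}{336} = \frac{19}{112} \approx 0.16964$)
$\left(-318 - 262\right) \left(r - 308\right) = \left(-318 - 262\right) \left(\frac{19}{112} - 308\right) = \left(-580\right) \left(- \frac{34477}{112}\right) = \frac{4999165}{28}$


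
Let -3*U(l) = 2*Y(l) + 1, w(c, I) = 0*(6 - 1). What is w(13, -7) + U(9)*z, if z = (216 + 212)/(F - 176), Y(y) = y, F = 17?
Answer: 8132/477 ≈ 17.048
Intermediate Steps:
w(c, I) = 0 (w(c, I) = 0*5 = 0)
U(l) = -1/3 - 2*l/3 (U(l) = -(2*l + 1)/3 = -(1 + 2*l)/3 = -1/3 - 2*l/3)
z = -428/159 (z = (216 + 212)/(17 - 176) = 428/(-159) = 428*(-1/159) = -428/159 ≈ -2.6918)
w(13, -7) + U(9)*z = 0 + (-1/3 - 2/3*9)*(-428/159) = 0 + (-1/3 - 6)*(-428/159) = 0 - 19/3*(-428/159) = 0 + 8132/477 = 8132/477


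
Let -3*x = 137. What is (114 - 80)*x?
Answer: -4658/3 ≈ -1552.7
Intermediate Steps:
x = -137/3 (x = -1/3*137 = -137/3 ≈ -45.667)
(114 - 80)*x = (114 - 80)*(-137/3) = 34*(-137/3) = -4658/3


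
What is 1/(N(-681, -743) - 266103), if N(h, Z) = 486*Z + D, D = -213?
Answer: -1/627414 ≈ -1.5938e-6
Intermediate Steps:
N(h, Z) = -213 + 486*Z (N(h, Z) = 486*Z - 213 = -213 + 486*Z)
1/(N(-681, -743) - 266103) = 1/((-213 + 486*(-743)) - 266103) = 1/((-213 - 361098) - 266103) = 1/(-361311 - 266103) = 1/(-627414) = -1/627414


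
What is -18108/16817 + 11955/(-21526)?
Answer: -590840043/362002742 ≈ -1.6321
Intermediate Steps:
-18108/16817 + 11955/(-21526) = -18108*1/16817 + 11955*(-1/21526) = -18108/16817 - 11955/21526 = -590840043/362002742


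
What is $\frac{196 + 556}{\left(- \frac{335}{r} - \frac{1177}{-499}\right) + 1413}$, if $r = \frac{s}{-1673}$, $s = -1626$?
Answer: $\frac{610153248}{868718219} \approx 0.70236$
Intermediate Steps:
$r = \frac{1626}{1673}$ ($r = - \frac{1626}{-1673} = \left(-1626\right) \left(- \frac{1}{1673}\right) = \frac{1626}{1673} \approx 0.97191$)
$\frac{196 + 556}{\left(- \frac{335}{r} - \frac{1177}{-499}\right) + 1413} = \frac{196 + 556}{\left(- \frac{335}{\frac{1626}{1673}} - \frac{1177}{-499}\right) + 1413} = \frac{752}{\left(\left(-335\right) \frac{1673}{1626} - - \frac{1177}{499}\right) + 1413} = \frac{752}{\left(- \frac{560455}{1626} + \frac{1177}{499}\right) + 1413} = \frac{752}{- \frac{277753243}{811374} + 1413} = \frac{752}{\frac{868718219}{811374}} = 752 \cdot \frac{811374}{868718219} = \frac{610153248}{868718219}$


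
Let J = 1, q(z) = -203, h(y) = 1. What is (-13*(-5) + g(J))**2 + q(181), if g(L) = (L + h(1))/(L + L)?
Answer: 4153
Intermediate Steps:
g(L) = (1 + L)/(2*L) (g(L) = (L + 1)/(L + L) = (1 + L)/((2*L)) = (1 + L)*(1/(2*L)) = (1 + L)/(2*L))
(-13*(-5) + g(J))**2 + q(181) = (-13*(-5) + (1/2)*(1 + 1)/1)**2 - 203 = (65 + (1/2)*1*2)**2 - 203 = (65 + 1)**2 - 203 = 66**2 - 203 = 4356 - 203 = 4153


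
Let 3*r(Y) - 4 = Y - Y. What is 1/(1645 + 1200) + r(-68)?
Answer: 11383/8535 ≈ 1.3337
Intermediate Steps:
r(Y) = 4/3 (r(Y) = 4/3 + (Y - Y)/3 = 4/3 + (1/3)*0 = 4/3 + 0 = 4/3)
1/(1645 + 1200) + r(-68) = 1/(1645 + 1200) + 4/3 = 1/2845 + 4/3 = 11383/8535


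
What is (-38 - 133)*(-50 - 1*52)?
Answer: 17442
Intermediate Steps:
(-38 - 133)*(-50 - 1*52) = -171*(-50 - 52) = -171*(-102) = 17442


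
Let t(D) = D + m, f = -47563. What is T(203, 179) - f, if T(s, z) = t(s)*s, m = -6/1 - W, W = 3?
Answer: 86945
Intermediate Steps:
m = -9 (m = -6/1 - 1*3 = -6*1 - 3 = -6 - 3 = -9)
t(D) = -9 + D (t(D) = D - 9 = -9 + D)
T(s, z) = s*(-9 + s) (T(s, z) = (-9 + s)*s = s*(-9 + s))
T(203, 179) - f = 203*(-9 + 203) - 1*(-47563) = 203*194 + 47563 = 39382 + 47563 = 86945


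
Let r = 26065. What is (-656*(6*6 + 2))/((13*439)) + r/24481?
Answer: -461509413/139713067 ≈ -3.3033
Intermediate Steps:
(-656*(6*6 + 2))/((13*439)) + r/24481 = (-656*(6*6 + 2))/((13*439)) + 26065/24481 = -656*(36 + 2)/5707 + 26065*(1/24481) = -656*38*(1/5707) + 26065/24481 = -24928*1/5707 + 26065/24481 = -24928/5707 + 26065/24481 = -461509413/139713067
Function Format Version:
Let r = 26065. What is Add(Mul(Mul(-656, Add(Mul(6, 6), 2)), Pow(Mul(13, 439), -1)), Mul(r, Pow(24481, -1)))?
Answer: Rational(-461509413, 139713067) ≈ -3.3033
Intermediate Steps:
Add(Mul(Mul(-656, Add(Mul(6, 6), 2)), Pow(Mul(13, 439), -1)), Mul(r, Pow(24481, -1))) = Add(Mul(Mul(-656, Add(Mul(6, 6), 2)), Pow(Mul(13, 439), -1)), Mul(26065, Pow(24481, -1))) = Add(Mul(Mul(-656, Add(36, 2)), Pow(5707, -1)), Mul(26065, Rational(1, 24481))) = Add(Mul(Mul(-656, 38), Rational(1, 5707)), Rational(26065, 24481)) = Add(Mul(-24928, Rational(1, 5707)), Rational(26065, 24481)) = Add(Rational(-24928, 5707), Rational(26065, 24481)) = Rational(-461509413, 139713067)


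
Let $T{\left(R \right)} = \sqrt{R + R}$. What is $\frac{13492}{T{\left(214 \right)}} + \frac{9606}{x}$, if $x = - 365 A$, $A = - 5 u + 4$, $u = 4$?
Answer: $\frac{4803}{2920} + \frac{6746 \sqrt{107}}{107} \approx 653.81$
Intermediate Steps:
$T{\left(R \right)} = \sqrt{2} \sqrt{R}$ ($T{\left(R \right)} = \sqrt{2 R} = \sqrt{2} \sqrt{R}$)
$A = -16$ ($A = \left(-5\right) 4 + 4 = -20 + 4 = -16$)
$x = 5840$ ($x = \left(-365\right) \left(-16\right) = 5840$)
$\frac{13492}{T{\left(214 \right)}} + \frac{9606}{x} = \frac{13492}{\sqrt{2} \sqrt{214}} + \frac{9606}{5840} = \frac{13492}{2 \sqrt{107}} + 9606 \cdot \frac{1}{5840} = 13492 \frac{\sqrt{107}}{214} + \frac{4803}{2920} = \frac{6746 \sqrt{107}}{107} + \frac{4803}{2920} = \frac{4803}{2920} + \frac{6746 \sqrt{107}}{107}$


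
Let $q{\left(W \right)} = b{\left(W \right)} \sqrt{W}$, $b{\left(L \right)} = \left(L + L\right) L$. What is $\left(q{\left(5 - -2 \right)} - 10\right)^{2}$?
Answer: $67328 - 1960 \sqrt{7} \approx 62142.0$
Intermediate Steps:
$b{\left(L \right)} = 2 L^{2}$ ($b{\left(L \right)} = 2 L L = 2 L^{2}$)
$q{\left(W \right)} = 2 W^{\frac{5}{2}}$ ($q{\left(W \right)} = 2 W^{2} \sqrt{W} = 2 W^{\frac{5}{2}}$)
$\left(q{\left(5 - -2 \right)} - 10\right)^{2} = \left(2 \left(5 - -2\right)^{\frac{5}{2}} - 10\right)^{2} = \left(2 \left(5 + 2\right)^{\frac{5}{2}} - 10\right)^{2} = \left(2 \cdot 7^{\frac{5}{2}} - 10\right)^{2} = \left(2 \cdot 49 \sqrt{7} - 10\right)^{2} = \left(98 \sqrt{7} - 10\right)^{2} = \left(-10 + 98 \sqrt{7}\right)^{2}$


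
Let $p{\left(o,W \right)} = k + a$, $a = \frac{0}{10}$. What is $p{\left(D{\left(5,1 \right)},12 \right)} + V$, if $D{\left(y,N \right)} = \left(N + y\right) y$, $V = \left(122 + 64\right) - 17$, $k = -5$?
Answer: $164$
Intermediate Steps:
$V = 169$ ($V = 186 - 17 = 169$)
$D{\left(y,N \right)} = y \left(N + y\right)$
$a = 0$ ($a = 0 \cdot \frac{1}{10} = 0$)
$p{\left(o,W \right)} = -5$ ($p{\left(o,W \right)} = -5 + 0 = -5$)
$p{\left(D{\left(5,1 \right)},12 \right)} + V = -5 + 169 = 164$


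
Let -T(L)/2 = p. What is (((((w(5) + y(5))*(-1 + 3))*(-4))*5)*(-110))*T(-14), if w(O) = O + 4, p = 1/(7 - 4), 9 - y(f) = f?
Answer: -114400/3 ≈ -38133.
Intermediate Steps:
y(f) = 9 - f
p = ⅓ (p = 1/3 = ⅓ ≈ 0.33333)
w(O) = 4 + O
T(L) = -⅔ (T(L) = -2*⅓ = -⅔)
(((((w(5) + y(5))*(-1 + 3))*(-4))*5)*(-110))*T(-14) = ((((((4 + 5) + (9 - 1*5))*(-1 + 3))*(-4))*5)*(-110))*(-⅔) = (((((9 + (9 - 5))*2)*(-4))*5)*(-110))*(-⅔) = (((((9 + 4)*2)*(-4))*5)*(-110))*(-⅔) = ((((13*2)*(-4))*5)*(-110))*(-⅔) = (((26*(-4))*5)*(-110))*(-⅔) = (-104*5*(-110))*(-⅔) = -520*(-110)*(-⅔) = 57200*(-⅔) = -114400/3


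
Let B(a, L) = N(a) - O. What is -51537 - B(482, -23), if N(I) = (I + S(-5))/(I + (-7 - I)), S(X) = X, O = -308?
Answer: -362438/7 ≈ -51777.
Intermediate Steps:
N(I) = 5/7 - I/7 (N(I) = (I - 5)/(I + (-7 - I)) = (-5 + I)/(-7) = (-5 + I)*(-⅐) = 5/7 - I/7)
B(a, L) = 2161/7 - a/7 (B(a, L) = (5/7 - a/7) - 1*(-308) = (5/7 - a/7) + 308 = 2161/7 - a/7)
-51537 - B(482, -23) = -51537 - (2161/7 - ⅐*482) = -51537 - (2161/7 - 482/7) = -51537 - 1*1679/7 = -51537 - 1679/7 = -362438/7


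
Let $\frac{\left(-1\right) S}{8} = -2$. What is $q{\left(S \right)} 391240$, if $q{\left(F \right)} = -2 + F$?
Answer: $5477360$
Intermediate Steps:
$S = 16$ ($S = \left(-8\right) \left(-2\right) = 16$)
$q{\left(S \right)} 391240 = \left(-2 + 16\right) 391240 = 14 \cdot 391240 = 5477360$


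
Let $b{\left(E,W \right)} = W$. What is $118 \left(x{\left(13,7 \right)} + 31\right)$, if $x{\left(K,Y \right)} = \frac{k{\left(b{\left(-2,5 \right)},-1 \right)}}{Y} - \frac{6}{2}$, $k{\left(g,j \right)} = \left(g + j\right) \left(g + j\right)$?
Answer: $\frac{25016}{7} \approx 3573.7$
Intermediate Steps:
$k{\left(g,j \right)} = \left(g + j\right)^{2}$
$x{\left(K,Y \right)} = -3 + \frac{16}{Y}$ ($x{\left(K,Y \right)} = \frac{\left(5 - 1\right)^{2}}{Y} - \frac{6}{2} = \frac{4^{2}}{Y} - 3 = \frac{16}{Y} - 3 = -3 + \frac{16}{Y}$)
$118 \left(x{\left(13,7 \right)} + 31\right) = 118 \left(\left(-3 + \frac{16}{7}\right) + 31\right) = 118 \left(- \frac{5}{7} + 31\right) = 118 \cdot \frac{212}{7} = \frac{25016}{7}$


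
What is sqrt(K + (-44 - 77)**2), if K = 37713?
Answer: sqrt(52354) ≈ 228.81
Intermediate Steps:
sqrt(K + (-44 - 77)**2) = sqrt(37713 + (-44 - 77)**2) = sqrt(37713 + (-121)**2) = sqrt(37713 + 14641) = sqrt(52354)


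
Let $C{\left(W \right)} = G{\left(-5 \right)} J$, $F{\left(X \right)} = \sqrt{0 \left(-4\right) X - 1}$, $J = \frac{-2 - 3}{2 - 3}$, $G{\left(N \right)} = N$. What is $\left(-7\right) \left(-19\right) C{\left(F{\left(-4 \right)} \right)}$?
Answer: $-3325$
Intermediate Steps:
$J = 5$ ($J = - \frac{5}{-1} = \left(-5\right) \left(-1\right) = 5$)
$F{\left(X \right)} = i$ ($F{\left(X \right)} = \sqrt{0 X - 1} = \sqrt{0 - 1} = \sqrt{-1} = i$)
$C{\left(W \right)} = -25$ ($C{\left(W \right)} = \left(-5\right) 5 = -25$)
$\left(-7\right) \left(-19\right) C{\left(F{\left(-4 \right)} \right)} = \left(-7\right) \left(-19\right) \left(-25\right) = 133 \left(-25\right) = -3325$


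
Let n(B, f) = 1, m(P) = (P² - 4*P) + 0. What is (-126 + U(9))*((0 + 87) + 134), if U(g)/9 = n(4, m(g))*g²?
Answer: 133263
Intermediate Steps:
m(P) = P² - 4*P
U(g) = 9*g² (U(g) = 9*(1*g²) = 9*g²)
(-126 + U(9))*((0 + 87) + 134) = (-126 + 9*9²)*((0 + 87) + 134) = (-126 + 9*81)*(87 + 134) = (-126 + 729)*221 = 603*221 = 133263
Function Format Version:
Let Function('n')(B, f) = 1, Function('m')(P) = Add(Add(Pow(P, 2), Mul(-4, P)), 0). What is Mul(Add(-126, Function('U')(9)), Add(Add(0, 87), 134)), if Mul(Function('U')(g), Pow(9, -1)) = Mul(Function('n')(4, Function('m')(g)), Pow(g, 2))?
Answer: 133263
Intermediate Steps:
Function('m')(P) = Add(Pow(P, 2), Mul(-4, P))
Function('U')(g) = Mul(9, Pow(g, 2)) (Function('U')(g) = Mul(9, Mul(1, Pow(g, 2))) = Mul(9, Pow(g, 2)))
Mul(Add(-126, Function('U')(9)), Add(Add(0, 87), 134)) = Mul(Add(-126, Mul(9, Pow(9, 2))), Add(Add(0, 87), 134)) = Mul(Add(-126, Mul(9, 81)), Add(87, 134)) = Mul(Add(-126, 729), 221) = Mul(603, 221) = 133263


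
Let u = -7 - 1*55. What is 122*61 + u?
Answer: 7380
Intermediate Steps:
u = -62 (u = -7 - 55 = -62)
122*61 + u = 122*61 - 62 = 7442 - 62 = 7380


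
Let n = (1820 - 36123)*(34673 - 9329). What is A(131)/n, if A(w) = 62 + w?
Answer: -193/869375232 ≈ -2.2200e-7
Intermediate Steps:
n = -869375232 (n = -34303*25344 = -869375232)
A(131)/n = (62 + 131)/(-869375232) = 193*(-1/869375232) = -193/869375232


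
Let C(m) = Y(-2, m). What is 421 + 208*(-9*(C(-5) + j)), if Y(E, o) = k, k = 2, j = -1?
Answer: -1451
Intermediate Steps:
Y(E, o) = 2
C(m) = 2
421 + 208*(-9*(C(-5) + j)) = 421 + 208*(-9*(2 - 1)) = 421 + 208*(-9*1) = 421 + 208*(-9) = 421 - 1872 = -1451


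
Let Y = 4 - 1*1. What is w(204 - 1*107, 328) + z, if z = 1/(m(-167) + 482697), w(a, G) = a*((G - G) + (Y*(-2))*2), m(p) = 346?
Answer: -562262051/483043 ≈ -1164.0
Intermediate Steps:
Y = 3 (Y = 4 - 1 = 3)
w(a, G) = -12*a (w(a, G) = a*((G - G) + (3*(-2))*2) = a*(0 - 6*2) = a*(0 - 12) = a*(-12) = -12*a)
z = 1/483043 (z = 1/(346 + 482697) = 1/483043 ≈ 2.0702e-6)
w(204 - 1*107, 328) + z = -12*(204 - 1*107) + 1/483043 = -12*(204 - 107) + 1/483043 = -12*97 + 1/483043 = -1164 + 1/483043 = -562262051/483043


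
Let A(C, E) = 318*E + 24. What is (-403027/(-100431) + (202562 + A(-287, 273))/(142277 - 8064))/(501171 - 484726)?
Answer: 83156194151/221664552730335 ≈ 0.00037514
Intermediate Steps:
A(C, E) = 24 + 318*E
(-403027/(-100431) + (202562 + A(-287, 273))/(142277 - 8064))/(501171 - 484726) = (-403027/(-100431) + (202562 + (24 + 318*273))/(142277 - 8064))/(501171 - 484726) = (-403027*(-1/100431) + (202562 + (24 + 86814))/134213)/16445 = (403027/100431 + (202562 + 86838)*(1/134213))*(1/16445) = (403027/100431 + 289400*(1/134213))*(1/16445) = (403027/100431 + 289400/134213)*(1/16445) = (83156194151/13479145803)*(1/16445) = 83156194151/221664552730335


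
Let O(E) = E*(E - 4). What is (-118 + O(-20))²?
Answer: 131044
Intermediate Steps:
O(E) = E*(-4 + E)
(-118 + O(-20))² = (-118 - 20*(-4 - 20))² = (-118 - 20*(-24))² = (-118 + 480)² = 362² = 131044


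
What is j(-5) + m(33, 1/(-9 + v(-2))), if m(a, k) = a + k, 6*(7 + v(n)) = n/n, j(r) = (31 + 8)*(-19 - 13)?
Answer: -115431/95 ≈ -1215.1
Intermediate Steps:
j(r) = -1248 (j(r) = 39*(-32) = -1248)
v(n) = -41/6 (v(n) = -7 + (n/n)/6 = -7 + (⅙)*1 = -7 + ⅙ = -41/6)
j(-5) + m(33, 1/(-9 + v(-2))) = -1248 + (33 + 1/(-9 - 41/6)) = -1248 + (33 + 1/(-95/6)) = -1248 + (33 - 6/95) = -1248 + 3129/95 = -115431/95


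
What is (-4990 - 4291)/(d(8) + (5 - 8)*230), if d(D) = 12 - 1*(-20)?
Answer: 9281/658 ≈ 14.105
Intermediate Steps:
d(D) = 32 (d(D) = 12 + 20 = 32)
(-4990 - 4291)/(d(8) + (5 - 8)*230) = (-4990 - 4291)/(32 + (5 - 8)*230) = -9281/(32 - 3*230) = -9281/(32 - 690) = -9281/(-658) = -9281*(-1/658) = 9281/658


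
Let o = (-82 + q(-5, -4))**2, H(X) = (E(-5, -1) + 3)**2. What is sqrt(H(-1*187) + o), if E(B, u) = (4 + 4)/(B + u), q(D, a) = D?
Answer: sqrt(68146)/3 ≈ 87.016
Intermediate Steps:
E(B, u) = 8/(B + u)
H(X) = 25/9 (H(X) = (8/(-5 - 1) + 3)**2 = (8/(-6) + 3)**2 = (8*(-1/6) + 3)**2 = (-4/3 + 3)**2 = (5/3)**2 = 25/9)
o = 7569 (o = (-82 - 5)**2 = (-87)**2 = 7569)
sqrt(H(-1*187) + o) = sqrt(25/9 + 7569) = sqrt(68146/9) = sqrt(68146)/3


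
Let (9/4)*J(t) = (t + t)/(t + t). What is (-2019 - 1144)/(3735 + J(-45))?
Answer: -28467/33619 ≈ -0.84675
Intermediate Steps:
J(t) = 4/9 (J(t) = 4*((t + t)/(t + t))/9 = 4*((2*t)/((2*t)))/9 = 4*((2*t)*(1/(2*t)))/9 = (4/9)*1 = 4/9)
(-2019 - 1144)/(3735 + J(-45)) = (-2019 - 1144)/(3735 + 4/9) = -3163/33619/9 = -3163*9/33619 = -28467/33619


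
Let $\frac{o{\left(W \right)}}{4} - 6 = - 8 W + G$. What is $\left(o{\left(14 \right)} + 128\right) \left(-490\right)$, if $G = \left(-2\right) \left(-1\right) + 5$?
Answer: $131320$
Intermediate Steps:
$G = 7$ ($G = 2 + 5 = 7$)
$o{\left(W \right)} = 52 - 32 W$ ($o{\left(W \right)} = 24 + 4 \left(- 8 W + 7\right) = 24 + 4 \left(7 - 8 W\right) = 24 - \left(-28 + 32 W\right) = 52 - 32 W$)
$\left(o{\left(14 \right)} + 128\right) \left(-490\right) = \left(\left(52 - 448\right) + 128\right) \left(-490\right) = \left(-396 + 128\right) \left(-490\right) = \left(-268\right) \left(-490\right) = 131320$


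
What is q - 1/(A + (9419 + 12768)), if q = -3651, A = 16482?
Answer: -141180520/38669 ≈ -3651.0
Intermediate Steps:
q - 1/(A + (9419 + 12768)) = -3651 - 1/(16482 + (9419 + 12768)) = -3651 - 1/(16482 + 22187) = -3651 - 1/38669 = -141180520/38669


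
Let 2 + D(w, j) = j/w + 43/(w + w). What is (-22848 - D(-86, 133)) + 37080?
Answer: 2448557/172 ≈ 14236.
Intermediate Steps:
D(w, j) = -2 + 43/(2*w) + j/w (D(w, j) = -2 + (j/w + 43/(w + w)) = -2 + (j/w + 43/((2*w))) = -2 + (j/w + 43*(1/(2*w))) = -2 + (j/w + 43/(2*w)) = -2 + (43/(2*w) + j/w) = -2 + 43/(2*w) + j/w)
(-22848 - D(-86, 133)) + 37080 = (-22848 - (43/2 + 133 - 2*(-86))/(-86)) + 37080 = (-22848 - (-1)*(43/2 + 133 + 172)/86) + 37080 = (-22848 - (-1)*653/(86*2)) + 37080 = (-22848 - 1*(-653/172)) + 37080 = (-22848 + 653/172) + 37080 = -3929203/172 + 37080 = 2448557/172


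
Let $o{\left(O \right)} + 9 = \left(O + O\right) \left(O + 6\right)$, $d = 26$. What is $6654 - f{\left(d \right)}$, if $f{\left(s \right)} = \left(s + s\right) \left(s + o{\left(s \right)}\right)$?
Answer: $-80758$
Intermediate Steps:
$o{\left(O \right)} = -9 + 2 O \left(6 + O\right)$ ($o{\left(O \right)} = -9 + \left(O + O\right) \left(O + 6\right) = -9 + 2 O \left(6 + O\right)$)
$f{\left(s \right)} = 2 s \left(-9 + 2 s^{2} + 13 s\right)$ ($f{\left(s \right)} = \left(s + s\right) \left(s + \left(-9 + 2 s^{2} + 12 s\right)\right) = 2 s \left(-9 + 2 s^{2} + 13 s\right)$)
$6654 - f{\left(d \right)} = 6654 - 2 \cdot 26 \left(-9 + 2 \cdot 26^{2} + 13 \cdot 26\right) = 6654 - 2 \cdot 26 \left(-9 + 2 \cdot 676 + 338\right) = 6654 - 2 \cdot 26 \left(-9 + 1352 + 338\right) = 6654 - 2 \cdot 26 \cdot 1681 = 6654 - 87412 = -80758$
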